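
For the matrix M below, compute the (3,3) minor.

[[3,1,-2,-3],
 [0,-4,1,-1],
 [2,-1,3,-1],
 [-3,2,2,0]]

45

Delete row 3 and column 3; the remaining 3×3 submatrix is [3 1 -3; 0 -4 -1; -3 2 0].
Its determinant is 45.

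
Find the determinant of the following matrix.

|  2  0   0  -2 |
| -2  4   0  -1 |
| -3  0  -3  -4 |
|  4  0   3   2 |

Expand along column 2 (it has 3 zeros):
  + (4) · M_22   where M_22 = det([2 0 -2; -3 -3 -4; 4 3 2]) = 6
det = (+1)·(4)·(6) = 24

The determinant is 24.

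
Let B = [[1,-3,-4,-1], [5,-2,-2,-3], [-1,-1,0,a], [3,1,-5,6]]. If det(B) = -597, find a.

a = -8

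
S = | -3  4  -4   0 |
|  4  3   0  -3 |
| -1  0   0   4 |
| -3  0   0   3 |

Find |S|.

Expand along column 3 (it has 3 zeros):
  + (-4) · M_13   where M_13 = det([4 3 -3; -1 0 4; -3 0 3]) = -27
det = (+1)·(-4)·(-27) = 108

det(S) = 108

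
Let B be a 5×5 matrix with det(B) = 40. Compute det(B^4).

2560000

det(B^4) = (det B)^4 = (40)^4 = 2560000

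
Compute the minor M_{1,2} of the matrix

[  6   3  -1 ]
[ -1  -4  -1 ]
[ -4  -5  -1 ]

Delete row 1 and column 2; the remaining 2×2 submatrix is [-1 -1; -4 -1].
Its determinant is (-1)·(-1) − (-1)·(-4) = -3.

-3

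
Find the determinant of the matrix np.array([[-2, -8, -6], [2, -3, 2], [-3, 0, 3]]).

The determinant is 168.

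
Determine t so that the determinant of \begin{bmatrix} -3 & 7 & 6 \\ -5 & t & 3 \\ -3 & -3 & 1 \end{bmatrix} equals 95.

t = 4

Expanding along the row containing t, det(A) is linear in t: det(A) = (15)·t + (35).
Set (15)·t + (35) = 95  ⇒  (15)·t = 60  ⇒  t = 4.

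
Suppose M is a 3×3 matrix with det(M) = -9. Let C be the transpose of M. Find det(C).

The determinant is -9.

det(Mᵀ) = det(M).
det(C) = (1)·(-9) = -9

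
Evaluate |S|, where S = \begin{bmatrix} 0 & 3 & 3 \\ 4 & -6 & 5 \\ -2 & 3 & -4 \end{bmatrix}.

Expand along column 1:
  − 4 · |3 3; 3 -4| = −4·(-12 − 9) = 84
  + (-2) · |3 3; -6 5| = (-2)·(15 − (-18)) = -66
Sum: (84) + (-66) = 18

det(S) = 18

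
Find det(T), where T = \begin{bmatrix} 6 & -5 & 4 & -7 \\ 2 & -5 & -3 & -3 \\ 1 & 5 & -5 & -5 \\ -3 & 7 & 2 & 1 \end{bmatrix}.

Expand along row 1:
  + (6) · M_11   where M_11 = det([-5 -3 -3; 5 -5 -5; 7 2 1]) = -40
  − (-5) · M_12   where M_12 = det([2 -3 -3; 1 -5 -5; -3 2 1]) = 7
  + (4) · M_13   where M_13 = det([2 -5 -3; 1 5 -5; -3 7 1]) = -56
  − (-7) · M_14   where M_14 = det([2 -5 -3; 1 5 -5; -3 7 2]) = -41
det = (+1)·(6)·(-40) + (-1)·(-5)·(7) + (+1)·(4)·(-56) + (-1)·(-7)·(-41) = -716

The determinant is -716.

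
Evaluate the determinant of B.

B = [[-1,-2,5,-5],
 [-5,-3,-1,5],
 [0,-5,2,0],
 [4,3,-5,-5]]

Expand along row 3 (it has 2 zeros):
  − (-5) · M_32   where M_32 = det([-1 5 -5; -5 -1 5; 4 -5 -5]) = -200
  + (2) · M_33   where M_33 = det([-1 -2 -5; -5 -3 5; 4 3 -5]) = 25
det = (-1)·(-5)·(-200) + (+1)·(2)·(25) = -950

det(B) = -950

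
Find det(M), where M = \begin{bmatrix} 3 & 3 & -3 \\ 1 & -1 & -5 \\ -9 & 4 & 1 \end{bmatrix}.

Expand along column 1:
  + 3 · |-1 -5; 4 1| = 3·(-1 − (-20)) = 57
  − 1 · |3 -3; 4 1| = −1·(3 − (-12)) = -15
  + (-9) · |3 -3; -1 -5| = (-9)·(-15 − 3) = 162
Sum: (57) + (-15) + (162) = 204

The determinant is 204.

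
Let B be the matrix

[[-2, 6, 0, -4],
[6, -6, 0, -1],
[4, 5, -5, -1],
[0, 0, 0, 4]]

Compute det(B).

480

Expand along row 4 (it has 3 zeros):
  + (4) · M_44   where M_44 = det([-2 6 0; 6 -6 0; 4 5 -5]) = 120
det = (+1)·(4)·(120) = 480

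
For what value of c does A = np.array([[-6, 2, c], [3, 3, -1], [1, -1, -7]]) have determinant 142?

c = 5

Expanding along the row containing c, det(A) is linear in c: det(A) = (-6)·c + (172).
Set (-6)·c + (172) = 142  ⇒  (-6)·c = -30  ⇒  c = 5.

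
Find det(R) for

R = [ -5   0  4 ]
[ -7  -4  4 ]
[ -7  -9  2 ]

|R| = 0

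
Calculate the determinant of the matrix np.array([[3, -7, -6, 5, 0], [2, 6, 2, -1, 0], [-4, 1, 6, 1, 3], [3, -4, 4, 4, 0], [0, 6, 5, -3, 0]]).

The determinant is -483.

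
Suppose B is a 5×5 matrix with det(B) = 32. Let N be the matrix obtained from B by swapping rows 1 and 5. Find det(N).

Swapping two rows multiplies the determinant by −1.
det(N) = (-1)·(32) = -32

|N| = -32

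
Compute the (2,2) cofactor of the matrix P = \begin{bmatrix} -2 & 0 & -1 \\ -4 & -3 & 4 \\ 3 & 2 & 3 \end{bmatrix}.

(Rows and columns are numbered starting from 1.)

Delete row 2 and column 2; the remaining 2×2 submatrix is [-2 -1; 3 3].
Its determinant is (-2)·3 − (-1)·3 = -3.
The cofactor carries sign (−1)^(2+2) = +1, so C_{2,2} = +(-3) = -3.

The cofactor is -3.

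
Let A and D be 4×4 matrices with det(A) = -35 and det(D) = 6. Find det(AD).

|AD| = -210

det(AD) = det(A)·det(D) = (-35)·(6) = -210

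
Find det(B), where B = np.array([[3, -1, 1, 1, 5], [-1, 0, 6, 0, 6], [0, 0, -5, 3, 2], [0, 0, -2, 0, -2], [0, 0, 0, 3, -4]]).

B is block upper-triangular with a 2×2 block and a 3×3 block on the diagonal, so its determinant equals the product of the determinants of the diagonal blocks.
det of the 2×2 block = -1
det of the 3×3 block = -66
det = (-1)·(-66) = 66

The determinant is 66.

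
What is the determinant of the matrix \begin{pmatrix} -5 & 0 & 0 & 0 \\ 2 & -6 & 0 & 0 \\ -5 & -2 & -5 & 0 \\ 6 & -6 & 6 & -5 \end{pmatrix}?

750

The matrix is lower triangular, so the determinant is the product of the diagonal entries:
det = (-5) · (-6) · (-5) · (-5) = 750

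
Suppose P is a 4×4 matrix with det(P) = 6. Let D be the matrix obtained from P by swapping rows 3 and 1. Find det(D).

det(D) = -6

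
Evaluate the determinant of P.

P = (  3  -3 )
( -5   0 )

det(P) = 3·0 − (-3)·(-5) = 0 − 15 = -15

|P| = -15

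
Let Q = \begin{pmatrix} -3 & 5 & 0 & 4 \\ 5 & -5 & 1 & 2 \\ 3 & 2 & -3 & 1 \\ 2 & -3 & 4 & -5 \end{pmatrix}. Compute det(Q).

-678

Expand along row 1 (it has 1 zero):
  + (-3) · M_11   where M_11 = det([-5 1 2; 2 -3 1; -3 4 -5]) = -50
  − (5) · M_12   where M_12 = det([5 1 2; 3 -3 1; 2 4 -5]) = 108
  − (4) · M_14   where M_14 = det([5 -5 1; 3 2 -3; 2 -3 4]) = 72
det = (+1)·(-3)·(-50) + (-1)·(5)·(108) + (-1)·(4)·(72) = -678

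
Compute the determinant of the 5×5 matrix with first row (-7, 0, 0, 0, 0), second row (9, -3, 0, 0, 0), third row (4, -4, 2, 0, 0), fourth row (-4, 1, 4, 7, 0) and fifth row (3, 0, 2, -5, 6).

The determinant is 1764.

The matrix is lower triangular, so the determinant is the product of the diagonal entries:
det = (-7) · (-3) · (2) · (7) · (6) = 1764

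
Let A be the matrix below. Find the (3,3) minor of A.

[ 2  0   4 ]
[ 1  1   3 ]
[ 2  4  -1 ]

Delete row 3 and column 3; the remaining 2×2 submatrix is [2 0; 1 1].
Its determinant is 2·1 − 0·1 = 2.

The minor is 2.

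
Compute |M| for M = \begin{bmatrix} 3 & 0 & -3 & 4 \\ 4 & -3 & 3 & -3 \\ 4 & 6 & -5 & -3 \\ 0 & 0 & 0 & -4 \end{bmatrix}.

Expand along row 4 (it has 3 zeros):
  + (-4) · M_44   where M_44 = det([3 0 -3; 4 -3 3; 4 6 -5]) = -117
det = (+1)·(-4)·(-117) = 468

468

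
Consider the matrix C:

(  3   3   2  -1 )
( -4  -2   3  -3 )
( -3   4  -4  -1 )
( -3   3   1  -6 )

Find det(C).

det(C) = 320

Expand along row 1:
  + (3) · M_11   where M_11 = det([-2 3 -3; 4 -4 -1; 3 1 -6]) = -35
  − (3) · M_12   where M_12 = det([-4 3 -3; -3 -4 -1; -3 1 -6]) = -100
  + (2) · M_13   where M_13 = det([-4 -2 -3; -3 4 -1; -3 3 -6]) = 105
  − (-1) · M_14   where M_14 = det([-4 -2 3; -3 4 -4; -3 3 1]) = -85
det = (+1)·(3)·(-35) + (-1)·(3)·(-100) + (+1)·(2)·(105) + (-1)·(-1)·(-85) = 320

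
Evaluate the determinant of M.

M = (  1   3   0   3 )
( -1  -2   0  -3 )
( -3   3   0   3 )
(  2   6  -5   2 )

Expand along column 3 (it has 3 zeros):
  − (-5) · M_43   where M_43 = det([1 3 3; -1 -2 -3; -3 3 3]) = 12
det = (-1)·(-5)·(12) = 60

The determinant is 60.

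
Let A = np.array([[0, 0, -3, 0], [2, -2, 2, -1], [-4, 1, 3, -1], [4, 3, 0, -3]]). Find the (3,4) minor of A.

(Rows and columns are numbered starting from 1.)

-42

Delete row 3 and column 4; the remaining 3×3 submatrix is [0 0 -3; 2 -2 2; 4 3 0].
Its determinant is -42.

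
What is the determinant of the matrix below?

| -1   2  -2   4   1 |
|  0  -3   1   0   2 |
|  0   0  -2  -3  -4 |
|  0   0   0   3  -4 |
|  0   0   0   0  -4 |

The determinant is 72.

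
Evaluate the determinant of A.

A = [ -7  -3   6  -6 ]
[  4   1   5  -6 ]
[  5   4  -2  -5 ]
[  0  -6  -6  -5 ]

Expand along row 4 (it has 1 zero):
  + (-6) · M_42   where M_42 = det([-7 6 -6; 4 5 -6; 5 -2 -5]) = 397
  − (-6) · M_43   where M_43 = det([-7 -3 -6; 4 1 -6; 5 4 -5]) = -169
  + (-5) · M_44   where M_44 = det([-7 -3 6; 4 1 5; 5 4 -2]) = 121
det = (+1)·(-6)·(397) + (-1)·(-6)·(-169) + (+1)·(-5)·(121) = -4001

det(A) = -4001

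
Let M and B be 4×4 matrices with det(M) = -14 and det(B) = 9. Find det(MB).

The determinant is -126.

det(MB) = det(M)·det(B) = (-14)·(9) = -126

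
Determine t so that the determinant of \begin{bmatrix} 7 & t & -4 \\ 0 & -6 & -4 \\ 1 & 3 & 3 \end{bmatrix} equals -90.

Expanding along the row containing t, det(B) is linear in t: det(B) = (-4)·t + (-66).
Set (-4)·t + (-66) = -90  ⇒  (-4)·t = -24  ⇒  t = 6.

t = 6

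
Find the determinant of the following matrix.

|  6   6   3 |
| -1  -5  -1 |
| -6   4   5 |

Expand along column 1:
  + 6 · |-5 -1; 4 5| = 6·(-25 − (-4)) = -126
  − (-1) · |6 3; 4 5| = −(-1)·(30 − 12) = 18
  + (-6) · |6 3; -5 -1| = (-6)·(-6 − (-15)) = -54
Sum: (-126) + (18) + (-54) = -162

The determinant is -162.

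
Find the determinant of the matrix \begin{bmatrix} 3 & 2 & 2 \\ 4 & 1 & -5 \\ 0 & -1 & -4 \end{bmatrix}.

Expand along column 1:
  + 3 · |1 -5; -1 -4| = 3·(-4 − 5) = -27
  − 4 · |2 2; -1 -4| = −4·(-8 − (-2)) = 24
Sum: (-27) + (24) = -3

-3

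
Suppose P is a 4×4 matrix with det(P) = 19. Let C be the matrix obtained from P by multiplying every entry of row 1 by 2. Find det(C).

|C| = 38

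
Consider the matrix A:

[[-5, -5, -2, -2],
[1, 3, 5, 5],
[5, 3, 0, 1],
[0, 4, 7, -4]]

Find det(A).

264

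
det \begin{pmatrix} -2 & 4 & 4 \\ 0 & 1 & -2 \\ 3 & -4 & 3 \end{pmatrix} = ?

-26

Expand along column 1:
  + (-2) · |1 -2; -4 3| = (-2)·(3 − 8) = 10
  + 3 · |4 4; 1 -2| = 3·(-8 − 4) = -36
Sum: (10) + (-36) = -26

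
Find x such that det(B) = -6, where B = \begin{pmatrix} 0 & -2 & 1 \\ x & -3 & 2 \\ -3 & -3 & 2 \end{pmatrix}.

x = -9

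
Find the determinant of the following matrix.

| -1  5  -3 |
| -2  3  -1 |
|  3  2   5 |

Expand along column 1:
  + (-1) · |3 -1; 2 5| = (-1)·(15 − (-2)) = -17
  − (-2) · |5 -3; 2 5| = −(-2)·(25 − (-6)) = 62
  + 3 · |5 -3; 3 -1| = 3·(-5 − (-9)) = 12
Sum: (-17) + (62) + (12) = 57

57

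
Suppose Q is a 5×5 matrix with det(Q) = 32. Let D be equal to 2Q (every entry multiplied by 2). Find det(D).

1024

For a 5×5 matrix, det(2Q) = 2^5·det(Q) = 32·det(Q).
det(D) = (32)·(32) = 1024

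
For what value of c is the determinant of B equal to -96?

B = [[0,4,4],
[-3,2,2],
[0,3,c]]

c = -5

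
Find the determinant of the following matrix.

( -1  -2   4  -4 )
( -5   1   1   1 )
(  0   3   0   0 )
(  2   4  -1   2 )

Expand along row 3 (it has 3 zeros):
  − (3) · M_32   where M_32 = det([-1 4 -4; -5 1 1; 2 -1 2]) = 33
det = (-1)·(3)·(33) = -99

-99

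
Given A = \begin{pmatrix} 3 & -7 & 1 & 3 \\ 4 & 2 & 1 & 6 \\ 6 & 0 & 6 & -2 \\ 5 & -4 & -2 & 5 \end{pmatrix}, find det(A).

Expand along row 3 (it has 1 zero):
  + (6) · M_31   where M_31 = det([-7 1 3; 2 1 6; -4 -2 5]) = -153
  + (6) · M_33   where M_33 = det([3 -7 3; 4 2 6; 5 -4 5]) = -46
  − (-2) · M_34   where M_34 = det([3 -7 1; 4 2 1; 5 -4 -2]) = -117
det = (+1)·(6)·(-153) + (+1)·(6)·(-46) + (-1)·(-2)·(-117) = -1428

|A| = -1428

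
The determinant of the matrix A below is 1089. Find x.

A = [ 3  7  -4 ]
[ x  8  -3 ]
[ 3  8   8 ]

-9

Expanding along the row containing x, det(A) is linear in x: det(A) = (-88)·x + (297).
Set (-88)·x + (297) = 1089  ⇒  (-88)·x = 792  ⇒  x = -9.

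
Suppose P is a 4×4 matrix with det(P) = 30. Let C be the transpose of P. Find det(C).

det(Pᵀ) = det(P).
det(C) = (1)·(30) = 30

30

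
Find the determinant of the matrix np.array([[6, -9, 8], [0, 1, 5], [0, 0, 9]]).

The determinant is 54.

The matrix is upper triangular, so the determinant is the product of the diagonal entries:
det = (6) · (1) · (9) = 54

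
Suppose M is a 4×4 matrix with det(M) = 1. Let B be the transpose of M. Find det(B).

det(Mᵀ) = det(M).
det(B) = (1)·(1) = 1

|B| = 1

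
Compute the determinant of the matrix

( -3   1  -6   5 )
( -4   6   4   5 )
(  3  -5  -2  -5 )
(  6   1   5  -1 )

Expand along row 1:
  + (-3) · M_11   where M_11 = det([6 4 5; -5 -2 -5; 1 5 -1]) = 7
  − (1) · M_12   where M_12 = det([-4 4 5; 3 -2 -5; 6 5 -1]) = -81
  + (-6) · M_13   where M_13 = det([-4 6 5; 3 -5 -5; 6 1 -1]) = -37
  − (5) · M_14   where M_14 = det([-4 6 4; 3 -5 -2; 6 1 5]) = 62
det = (+1)·(-3)·(7) + (-1)·(1)·(-81) + (+1)·(-6)·(-37) + (-1)·(5)·(62) = -28

The determinant is -28.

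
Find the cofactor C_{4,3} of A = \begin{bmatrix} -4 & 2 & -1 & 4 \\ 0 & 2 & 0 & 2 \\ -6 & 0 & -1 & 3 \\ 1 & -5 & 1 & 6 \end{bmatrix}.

0

Delete row 4 and column 3; the remaining 3×3 submatrix is [-4 2 4; 0 2 2; -6 0 3].
Its determinant is 0.
The cofactor carries sign (−1)^(4+3) = −1, so C_{4,3} = −(0) = 0.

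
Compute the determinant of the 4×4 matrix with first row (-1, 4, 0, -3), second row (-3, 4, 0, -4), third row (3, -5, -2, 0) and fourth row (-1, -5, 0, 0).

42

Expand along column 3 (it has 3 zeros):
  + (-2) · M_33   where M_33 = det([-1 4 -3; -3 4 -4; -1 -5 0]) = -21
det = (+1)·(-2)·(-21) = 42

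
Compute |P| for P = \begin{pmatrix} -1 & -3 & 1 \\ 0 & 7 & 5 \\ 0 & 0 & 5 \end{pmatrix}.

|P| = -35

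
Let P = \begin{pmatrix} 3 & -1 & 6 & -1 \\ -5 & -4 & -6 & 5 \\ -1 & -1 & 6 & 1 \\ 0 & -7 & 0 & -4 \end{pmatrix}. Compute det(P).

det(P) = 984

Expand along row 4 (it has 2 zeros):
  + (-7) · M_42   where M_42 = det([3 6 -1; -5 -6 5; -1 6 1]) = -72
  + (-4) · M_44   where M_44 = det([3 -1 6; -5 -4 -6; -1 -1 6]) = -120
det = (+1)·(-7)·(-72) + (+1)·(-4)·(-120) = 984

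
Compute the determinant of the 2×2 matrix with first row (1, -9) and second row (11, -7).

det = 1·(-7) − (-9)·11 = -7 − (-99) = 92

The determinant is 92.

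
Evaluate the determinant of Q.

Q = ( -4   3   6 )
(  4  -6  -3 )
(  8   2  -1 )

228

Expand along row 1:
  + (-4) · |-6 -3; 2 -1| = (-4)·(6 − (-6)) = -48
  − 3 · |4 -3; 8 -1| = −3·(-4 − (-24)) = -60
  + 6 · |4 -6; 8 2| = 6·(8 − (-48)) = 336
Sum: (-48) + (-60) + (336) = 228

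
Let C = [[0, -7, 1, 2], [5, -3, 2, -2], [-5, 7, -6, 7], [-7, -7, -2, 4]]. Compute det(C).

det(C) = 412

Expand along row 1 (it has 1 zero):
  − (-7) · M_12   where M_12 = det([5 2 -2; -5 -6 7; -7 -2 4]) = -44
  + (1) · M_13   where M_13 = det([5 -3 -2; -5 7 7; -7 -7 4]) = 304
  − (2) · M_14   where M_14 = det([5 -3 2; -5 7 -6; -7 -7 -2]) = -208
det = (-1)·(-7)·(-44) + (+1)·(1)·(304) + (-1)·(2)·(-208) = 412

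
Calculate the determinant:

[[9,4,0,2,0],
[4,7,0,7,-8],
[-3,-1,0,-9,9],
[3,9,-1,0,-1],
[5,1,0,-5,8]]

Expand along column 3 (it has 4 zeros):
  − (-1) · M_43   where M_43 = det([9 4 2 0; 4 7 7 -8; -3 -1 -9 9; 5 1 -5 8]) = -420
det = (-1)·(-1)·(-420) = -420

-420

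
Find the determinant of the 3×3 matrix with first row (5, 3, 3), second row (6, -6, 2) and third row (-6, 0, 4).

Expand along row 3:
  + (-6) · |3 3; -6 2| = (-6)·(6 − (-18)) = -144
  + 4 · |5 3; 6 -6| = 4·(-30 − 18) = -192
Sum: (-144) + (-192) = -336

-336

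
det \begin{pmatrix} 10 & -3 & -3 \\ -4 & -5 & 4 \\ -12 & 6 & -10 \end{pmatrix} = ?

776

Expand along column 1:
  + 10 · |-5 4; 6 -10| = 10·(50 − 24) = 260
  − (-4) · |-3 -3; 6 -10| = −(-4)·(30 − (-18)) = 192
  + (-12) · |-3 -3; -5 4| = (-12)·(-12 − 15) = 324
Sum: (260) + (192) + (324) = 776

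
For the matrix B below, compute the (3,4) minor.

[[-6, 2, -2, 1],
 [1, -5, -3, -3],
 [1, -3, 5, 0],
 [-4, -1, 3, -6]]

The minor is 168.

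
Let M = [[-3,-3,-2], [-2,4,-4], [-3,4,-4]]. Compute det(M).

Expand along row 1:
  + (-3) · |4 -4; 4 -4| = (-3)·(-16 − (-16)) = 0
  − (-3) · |-2 -4; -3 -4| = −(-3)·(8 − 12) = -12
  + (-2) · |-2 4; -3 4| = (-2)·(-8 − (-12)) = -8
Sum: (0) + (-12) + (-8) = -20

det(M) = -20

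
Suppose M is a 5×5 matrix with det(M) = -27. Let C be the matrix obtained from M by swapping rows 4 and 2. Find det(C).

Swapping two rows multiplies the determinant by −1.
det(C) = (-1)·(-27) = 27

27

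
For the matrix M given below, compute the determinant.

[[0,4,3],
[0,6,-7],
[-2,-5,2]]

det(M) = 92

Expand along column 1:
  + (-2) · |4 3; 6 -7| = (-2)·(-28 − 18) = 92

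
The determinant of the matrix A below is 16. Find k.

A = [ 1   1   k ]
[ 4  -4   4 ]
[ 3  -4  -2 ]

7

Expanding along the column containing k, det(A) is linear in k: det(A) = (-4)·k + (44).
Set (-4)·k + (44) = 16  ⇒  (-4)·k = -28  ⇒  k = 7.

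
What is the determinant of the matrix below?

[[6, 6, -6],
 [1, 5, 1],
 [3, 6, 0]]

Expand along column 3:
  + (-6) · |1 5; 3 6| = (-6)·(6 − 15) = 54
  − 1 · |6 6; 3 6| = −1·(36 − 18) = -18
Sum: (54) + (-18) = 36

36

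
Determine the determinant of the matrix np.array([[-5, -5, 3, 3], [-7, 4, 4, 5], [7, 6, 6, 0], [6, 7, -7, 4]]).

Expand along row 3 (it has 1 zero):
  + (7) · M_31   where M_31 = det([-5 3 3; 4 4 5; 7 -7 4]) = -366
  − (6) · M_32   where M_32 = det([-5 3 3; -7 4 5; 6 -7 4]) = -6
  + (6) · M_33   where M_33 = det([-5 -5 3; -7 4 5; 6 7 4]) = -414
det = (+1)·(7)·(-366) + (-1)·(6)·(-6) + (+1)·(6)·(-414) = -5010

The determinant is -5010.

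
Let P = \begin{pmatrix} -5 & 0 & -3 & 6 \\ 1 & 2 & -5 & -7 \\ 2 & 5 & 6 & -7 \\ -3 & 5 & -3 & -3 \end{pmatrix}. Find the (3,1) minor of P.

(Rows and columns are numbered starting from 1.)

Delete row 3 and column 1; the remaining 3×3 submatrix is [0 -3 6; 2 -5 -7; 5 -3 -3].
Its determinant is 201.

The minor is 201.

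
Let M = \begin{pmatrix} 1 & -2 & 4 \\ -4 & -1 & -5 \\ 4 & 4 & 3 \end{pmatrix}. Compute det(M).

Expand along row 1:
  + 1 · |-1 -5; 4 3| = 1·(-3 − (-20)) = 17
  − (-2) · |-4 -5; 4 3| = −(-2)·(-12 − (-20)) = 16
  + 4 · |-4 -1; 4 4| = 4·(-16 − (-4)) = -48
Sum: (17) + (16) + (-48) = -15

-15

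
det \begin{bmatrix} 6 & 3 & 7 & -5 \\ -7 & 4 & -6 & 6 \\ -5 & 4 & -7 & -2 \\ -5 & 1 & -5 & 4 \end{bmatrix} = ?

The determinant is -17.

Expand along row 1:
  + (6) · M_11   where M_11 = det([4 -6 6; 4 -7 -2; 1 -5 4]) = -122
  − (3) · M_12   where M_12 = det([-7 -6 6; -5 -7 -2; -5 -5 4]) = 26
  + (7) · M_13   where M_13 = det([-7 4 6; -5 4 -2; -5 1 4]) = 84
  − (-5) · M_14   where M_14 = det([-7 4 -6; -5 4 -7; -5 1 -5]) = 41
det = (+1)·(6)·(-122) + (-1)·(3)·(26) + (+1)·(7)·(84) + (-1)·(-5)·(41) = -17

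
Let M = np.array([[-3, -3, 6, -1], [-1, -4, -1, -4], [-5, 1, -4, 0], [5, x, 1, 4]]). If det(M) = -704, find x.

Expanding along the row containing x, det(M) is linear in x: det(M) = (169)·x + (-704).
Set (169)·x + (-704) = -704  ⇒  (169)·x = 0  ⇒  x = 0.

x = 0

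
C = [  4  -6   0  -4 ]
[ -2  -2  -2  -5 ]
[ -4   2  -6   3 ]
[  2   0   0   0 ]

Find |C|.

|C| = -304

Expand along row 4 (it has 3 zeros):
  − (2) · M_41   where M_41 = det([-6 0 -4; -2 -2 -5; 2 -6 3]) = 152
det = (-1)·(2)·(152) = -304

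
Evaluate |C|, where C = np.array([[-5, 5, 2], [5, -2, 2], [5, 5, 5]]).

95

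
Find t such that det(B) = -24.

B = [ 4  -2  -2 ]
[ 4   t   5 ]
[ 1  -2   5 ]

Expanding along the row containing t, det(B) is linear in t: det(B) = (22)·t + (86).
Set (22)·t + (86) = -24  ⇒  (22)·t = -110  ⇒  t = -5.

t = -5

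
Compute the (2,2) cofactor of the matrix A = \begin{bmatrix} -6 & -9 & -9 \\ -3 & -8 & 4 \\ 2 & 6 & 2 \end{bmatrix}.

Delete row 2 and column 2; the remaining 2×2 submatrix is [-6 -9; 2 2].
Its determinant is (-6)·2 − (-9)·2 = 6.
The cofactor carries sign (−1)^(2+2) = +1, so C_{2,2} = +(6) = 6.

6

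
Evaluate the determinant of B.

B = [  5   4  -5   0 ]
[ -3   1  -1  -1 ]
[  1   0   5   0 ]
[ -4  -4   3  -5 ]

det(B) = -458

Expand along row 3 (it has 2 zeros):
  + (1) · M_31   where M_31 = det([4 -5 0; 1 -1 -1; -4 3 -5]) = -13
  + (5) · M_33   where M_33 = det([5 4 0; -3 1 -1; -4 -4 -5]) = -89
det = (+1)·(1)·(-13) + (+1)·(5)·(-89) = -458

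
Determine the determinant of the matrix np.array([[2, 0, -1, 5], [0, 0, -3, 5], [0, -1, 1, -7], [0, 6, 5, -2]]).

Expand along column 1 (it has 3 zeros):
  + (2) · M_11   where M_11 = det([0 -3 5; -1 1 -7; 6 5 -2]) = 77
det = (+1)·(2)·(77) = 154

154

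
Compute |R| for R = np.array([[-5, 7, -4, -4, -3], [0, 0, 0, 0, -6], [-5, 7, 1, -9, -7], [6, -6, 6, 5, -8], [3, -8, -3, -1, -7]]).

Expand along row 2 (it has 4 zeros):
  − (-6) · M_25   where M_25 = det([-5 7 -4 -4; -5 7 1 -9; 6 -6 6 5; 3 -8 -3 -1]) = -395
det = (-1)·(-6)·(-395) = -2370

det(R) = -2370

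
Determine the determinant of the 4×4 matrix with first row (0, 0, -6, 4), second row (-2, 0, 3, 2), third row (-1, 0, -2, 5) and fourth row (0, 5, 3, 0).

Expand along column 2 (it has 3 zeros):
  + (5) · M_42   where M_42 = det([0 -6 4; -2 3 2; -1 -2 5]) = -20
det = (+1)·(5)·(-20) = -100

-100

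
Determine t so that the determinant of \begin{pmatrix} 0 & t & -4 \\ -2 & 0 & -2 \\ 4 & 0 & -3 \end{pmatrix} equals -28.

2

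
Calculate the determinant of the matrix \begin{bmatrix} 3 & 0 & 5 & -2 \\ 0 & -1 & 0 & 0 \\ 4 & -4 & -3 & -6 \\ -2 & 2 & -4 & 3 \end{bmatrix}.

55

Expand along row 2 (it has 3 zeros):
  + (-1) · M_22   where M_22 = det([3 5 -2; 4 -3 -6; -2 -4 3]) = -55
det = (+1)·(-1)·(-55) = 55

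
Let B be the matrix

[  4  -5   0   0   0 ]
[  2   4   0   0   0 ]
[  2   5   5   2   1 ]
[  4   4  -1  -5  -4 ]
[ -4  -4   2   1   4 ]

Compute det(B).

B is block lower-triangular with a 2×2 block and a 3×3 block on the diagonal, so its determinant equals the product of the determinants of the diagonal blocks.
det of the 2×2 block = 26
det of the 3×3 block = -79
det = (26)·(-79) = -2054

det(B) = -2054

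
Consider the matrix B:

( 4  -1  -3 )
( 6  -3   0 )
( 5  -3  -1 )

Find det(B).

det(B) = 15

Expand along column 3:
  + (-3) · |6 -3; 5 -3| = (-3)·(-18 − (-15)) = 9
  + (-1) · |4 -1; 6 -3| = (-1)·(-12 − (-6)) = 6
Sum: (9) + (6) = 15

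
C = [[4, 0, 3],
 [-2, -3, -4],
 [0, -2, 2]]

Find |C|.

-44

Expand along column 1:
  + 4 · |-3 -4; -2 2| = 4·(-6 − 8) = -56
  − (-2) · |0 3; -2 2| = −(-2)·(0 − (-6)) = 12
Sum: (-56) + (12) = -44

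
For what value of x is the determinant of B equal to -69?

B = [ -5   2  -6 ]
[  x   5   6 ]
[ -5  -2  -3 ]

x = 7

Expanding along the row containing x, det(B) is linear in x: det(B) = (18)·x + (-195).
Set (18)·x + (-195) = -69  ⇒  (18)·x = 126  ⇒  x = 7.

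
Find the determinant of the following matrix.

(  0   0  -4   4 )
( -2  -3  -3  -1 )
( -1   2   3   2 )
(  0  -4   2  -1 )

The determinant is 252.

Expand along row 1 (it has 2 zeros):
  + (-4) · M_13   where M_13 = det([-2 -3 -1; -1 2 2; 0 -4 -1]) = -13
  − (4) · M_14   where M_14 = det([-2 -3 -3; -1 2 3; 0 -4 2]) = -50
det = (+1)·(-4)·(-13) + (-1)·(4)·(-50) = 252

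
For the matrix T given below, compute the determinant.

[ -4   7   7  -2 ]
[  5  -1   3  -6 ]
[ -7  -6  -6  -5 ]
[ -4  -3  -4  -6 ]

Expand along row 1:
  + (-4) · M_11   where M_11 = det([-1 3 -6; -6 -6 -5; -3 -4 -6]) = -115
  − (7) · M_12   where M_12 = det([5 3 -6; -7 -6 -5; -4 -4 -6]) = -10
  + (7) · M_13   where M_13 = det([5 -1 -6; -7 -6 -5; -4 -3 -6]) = 145
  − (-2) · M_14   where M_14 = det([5 -1 3; -7 -6 -6; -4 -3 -4]) = 25
det = (+1)·(-4)·(-115) + (-1)·(7)·(-10) + (+1)·(7)·(145) + (-1)·(-2)·(25) = 1595

The determinant is 1595.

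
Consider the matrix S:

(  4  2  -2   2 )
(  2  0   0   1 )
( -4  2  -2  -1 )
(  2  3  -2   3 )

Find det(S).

Expand along row 2 (it has 2 zeros):
  − (2) · M_21   where M_21 = det([2 -2 2; 2 -2 -1; 3 -2 3]) = 6
  + (1) · M_24   where M_24 = det([4 2 -2; -4 2 -2; 2 3 -2]) = 16
det = (-1)·(2)·(6) + (+1)·(1)·(16) = 4

det(S) = 4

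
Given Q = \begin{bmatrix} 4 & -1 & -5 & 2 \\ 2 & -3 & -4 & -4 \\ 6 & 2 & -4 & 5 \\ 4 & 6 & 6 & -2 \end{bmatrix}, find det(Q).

Expand along row 1:
  + (4) · M_11   where M_11 = det([-3 -4 -4; 2 -4 5; 6 6 -2]) = -214
  − (-1) · M_12   where M_12 = det([2 -4 -4; 6 -4 5; 4 6 -2]) = -380
  + (-5) · M_13   where M_13 = det([2 -3 -4; 6 2 5; 4 6 -2]) = -276
  − (2) · M_14   where M_14 = det([2 -3 -4; 6 2 -4; 4 6 6]) = 116
det = (+1)·(4)·(-214) + (-1)·(-1)·(-380) + (+1)·(-5)·(-276) + (-1)·(2)·(116) = -88

|Q| = -88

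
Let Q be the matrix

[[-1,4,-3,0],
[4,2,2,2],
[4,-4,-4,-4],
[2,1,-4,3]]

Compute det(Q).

The determinant is 816.

Expand along row 1 (it has 1 zero):
  + (-1) · M_11   where M_11 = det([2 2 2; -4 -4 -4; 1 -4 3]) = 0
  − (4) · M_12   where M_12 = det([4 2 2; 4 -4 -4; 2 -4 3]) = -168
  + (-3) · M_13   where M_13 = det([4 2 2; 4 -4 -4; 2 1 3]) = -48
det = (+1)·(-1)·(0) + (-1)·(4)·(-168) + (+1)·(-3)·(-48) = 816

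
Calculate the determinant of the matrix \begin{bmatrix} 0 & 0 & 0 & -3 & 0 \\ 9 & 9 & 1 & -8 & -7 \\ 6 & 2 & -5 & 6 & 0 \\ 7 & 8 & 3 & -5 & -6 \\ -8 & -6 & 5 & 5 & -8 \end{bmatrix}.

Expand along row 1 (it has 4 zeros):
  − (-3) · M_14   where M_14 = det([9 9 1 -7; 6 2 -5 0; 7 8 3 -6; -8 -6 5 -8]) = 412
det = (-1)·(-3)·(412) = 1236

1236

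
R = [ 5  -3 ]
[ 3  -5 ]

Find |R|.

det(R) = 5·(-5) − (-3)·3 = -25 − (-9) = -16

det(R) = -16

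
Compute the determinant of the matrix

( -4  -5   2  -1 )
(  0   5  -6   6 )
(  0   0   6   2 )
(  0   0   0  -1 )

The determinant is 120.

The matrix is upper triangular, so the determinant is the product of the diagonal entries:
det = (-4) · (5) · (6) · (-1) = 120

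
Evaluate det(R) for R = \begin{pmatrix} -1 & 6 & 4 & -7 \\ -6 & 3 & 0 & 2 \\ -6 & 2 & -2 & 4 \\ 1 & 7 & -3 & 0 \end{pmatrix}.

-248

Expand along row 2 (it has 1 zero):
  − (-6) · M_21   where M_21 = det([6 4 -7; 2 -2 4; 7 -3 0]) = 128
  + (3) · M_22   where M_22 = det([-1 4 -7; -6 -2 4; 1 -3 0]) = -136
  + (2) · M_24   where M_24 = det([-1 6 4; -6 2 -2; 1 7 -3]) = -304
det = (-1)·(-6)·(128) + (+1)·(3)·(-136) + (+1)·(2)·(-304) = -248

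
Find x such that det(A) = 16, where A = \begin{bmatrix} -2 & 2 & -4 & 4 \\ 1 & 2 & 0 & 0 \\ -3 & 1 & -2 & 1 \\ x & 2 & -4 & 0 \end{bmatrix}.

-8

Expanding along the column containing x, det(A) is linear in x: det(A) = (8)·x + (80).
Set (8)·x + (80) = 16  ⇒  (8)·x = -64  ⇒  x = -8.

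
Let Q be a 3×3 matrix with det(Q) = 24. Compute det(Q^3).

13824

det(Q^3) = (det Q)^3 = (24)^3 = 13824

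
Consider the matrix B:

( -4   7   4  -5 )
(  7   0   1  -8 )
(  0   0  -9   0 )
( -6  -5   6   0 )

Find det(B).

Expand along row 3 (it has 3 zeros):
  + (-9) · M_33   where M_33 = det([-4 7 -5; 7 0 -8; -6 -5 0]) = 671
det = (+1)·(-9)·(671) = -6039

det(B) = -6039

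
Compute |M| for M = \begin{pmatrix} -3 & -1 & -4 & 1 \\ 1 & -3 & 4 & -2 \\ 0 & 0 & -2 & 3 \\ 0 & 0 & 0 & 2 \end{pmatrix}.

M is block upper-triangular with a 2×2 block and a 2×2 block on the diagonal, so its determinant equals the product of the determinants of the diagonal blocks.
det of the 2×2 block = 10
det of the 2×2 block = -4
det = (10)·(-4) = -40

det(M) = -40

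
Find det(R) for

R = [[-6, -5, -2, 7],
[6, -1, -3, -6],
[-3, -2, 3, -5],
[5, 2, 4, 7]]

Expand along row 1:
  + (-6) · M_11   where M_11 = det([-1 -3 -6; -2 3 -5; 2 4 7]) = 31
  − (-5) · M_12   where M_12 = det([6 -3 -6; -3 3 -5; 5 4 7]) = 420
  + (-2) · M_13   where M_13 = det([6 -1 -6; -3 -2 -5; 5 2 7]) = -44
  − (7) · M_14   where M_14 = det([6 -1 -3; -3 -2 3; 5 2 4]) = -123
det = (+1)·(-6)·(31) + (-1)·(-5)·(420) + (+1)·(-2)·(-44) + (-1)·(7)·(-123) = 2863

2863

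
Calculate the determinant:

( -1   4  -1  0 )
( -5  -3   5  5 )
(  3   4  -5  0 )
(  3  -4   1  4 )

-256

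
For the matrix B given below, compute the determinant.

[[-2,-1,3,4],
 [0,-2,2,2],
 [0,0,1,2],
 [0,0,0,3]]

B is upper triangular, so det(B) is the product of the diagonal entries:
det = (-2) · (-2) · (1) · (3) = 12

|B| = 12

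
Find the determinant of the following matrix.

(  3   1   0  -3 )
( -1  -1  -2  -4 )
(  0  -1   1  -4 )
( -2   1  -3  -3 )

Expand along row 1 (it has 1 zero):
  + (3) · M_11   where M_11 = det([-1 -2 -4; -1 1 -4; 1 -3 -3]) = 21
  − (1) · M_12   where M_12 = det([-1 -2 -4; 0 1 -4; -2 -3 -3]) = -9
  − (-3) · M_14   where M_14 = det([-1 -1 -2; 0 -1 1; -2 1 -3]) = 4
det = (+1)·(3)·(21) + (-1)·(1)·(-9) + (-1)·(-3)·(4) = 84

84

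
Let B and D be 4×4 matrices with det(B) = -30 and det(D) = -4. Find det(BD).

120

det(BD) = det(B)·det(D) = (-30)·(-4) = 120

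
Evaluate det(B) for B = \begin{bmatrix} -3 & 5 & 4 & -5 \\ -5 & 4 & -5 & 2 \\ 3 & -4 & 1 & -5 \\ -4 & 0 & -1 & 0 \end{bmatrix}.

Expand along row 4 (it has 2 zeros):
  − (-4) · M_41   where M_41 = det([5 4 -5; 4 -5 2; -4 1 -5]) = 243
  − (-1) · M_43   where M_43 = det([-3 5 -5; -5 4 2; 3 -4 -5]) = -99
det = (-1)·(-4)·(243) + (-1)·(-1)·(-99) = 873

873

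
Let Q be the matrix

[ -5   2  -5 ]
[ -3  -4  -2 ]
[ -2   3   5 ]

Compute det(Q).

det(Q) = 193

Expand along column 1:
  + (-5) · |-4 -2; 3 5| = (-5)·(-20 − (-6)) = 70
  − (-3) · |2 -5; 3 5| = −(-3)·(10 − (-15)) = 75
  + (-2) · |2 -5; -4 -2| = (-2)·(-4 − 20) = 48
Sum: (70) + (75) + (48) = 193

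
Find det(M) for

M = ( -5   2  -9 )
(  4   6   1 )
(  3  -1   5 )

Expand along column 1:
  + (-5) · |6 1; -1 5| = (-5)·(30 − (-1)) = -155
  − 4 · |2 -9; -1 5| = −4·(10 − 9) = -4
  + 3 · |2 -9; 6 1| = 3·(2 − (-54)) = 168
Sum: (-155) + (-4) + (168) = 9

9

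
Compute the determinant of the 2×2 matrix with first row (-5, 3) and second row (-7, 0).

det = (-5)·0 − 3·(-7) = 0 − (-21) = 21

21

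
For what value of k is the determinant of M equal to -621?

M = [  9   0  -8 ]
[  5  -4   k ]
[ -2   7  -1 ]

Expanding along the column containing k, det(M) is linear in k: det(M) = (-63)·k + (-180).
Set (-63)·k + (-180) = -621  ⇒  (-63)·k = -441  ⇒  k = 7.

7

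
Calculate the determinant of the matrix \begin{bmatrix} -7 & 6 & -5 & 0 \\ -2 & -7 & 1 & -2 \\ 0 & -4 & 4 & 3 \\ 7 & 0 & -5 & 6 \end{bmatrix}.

2804

Expand along row 1 (it has 1 zero):
  + (-7) · M_11   where M_11 = det([-7 1 -2; -4 4 3; 0 -5 6]) = -289
  − (6) · M_12   where M_12 = det([-2 1 -2; 0 4 3; 7 -5 6]) = -1
  + (-5) · M_13   where M_13 = det([-2 -7 -2; 0 -4 3; 7 0 6]) = -155
det = (+1)·(-7)·(-289) + (-1)·(6)·(-1) + (+1)·(-5)·(-155) = 2804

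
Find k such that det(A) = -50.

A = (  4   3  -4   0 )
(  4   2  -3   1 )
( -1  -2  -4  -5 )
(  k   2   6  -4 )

-8

Expanding along the row containing k, det(A) is linear in k: det(A) = (-25)·k + (-250).
Set (-25)·k + (-250) = -50  ⇒  (-25)·k = 200  ⇒  k = -8.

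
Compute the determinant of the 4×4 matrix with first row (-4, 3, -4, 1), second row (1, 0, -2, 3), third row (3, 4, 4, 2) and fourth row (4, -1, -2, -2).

608

Expand along row 2 (it has 1 zero):
  − (1) · M_21   where M_21 = det([3 -4 1; 4 4 2; -1 -2 -2]) = -40
  − (-2) · M_23   where M_23 = det([-4 3 1; 3 4 2; 4 -1 -2]) = 47
  + (3) · M_24   where M_24 = det([-4 3 -4; 3 4 4; 4 -1 -2]) = 158
det = (-1)·(1)·(-40) + (-1)·(-2)·(47) + (+1)·(3)·(158) = 608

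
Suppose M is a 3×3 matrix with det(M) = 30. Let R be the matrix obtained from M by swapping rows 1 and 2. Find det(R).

Swapping two rows multiplies the determinant by −1.
det(R) = (-1)·(30) = -30

det(R) = -30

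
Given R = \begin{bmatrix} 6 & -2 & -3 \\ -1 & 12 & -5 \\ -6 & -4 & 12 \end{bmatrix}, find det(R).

432

Expand along row 1:
  + 6 · |12 -5; -4 12| = 6·(144 − 20) = 744
  − (-2) · |-1 -5; -6 12| = −(-2)·(-12 − 30) = -84
  + (-3) · |-1 12; -6 -4| = (-3)·(4 − (-72)) = -228
Sum: (744) + (-84) + (-228) = 432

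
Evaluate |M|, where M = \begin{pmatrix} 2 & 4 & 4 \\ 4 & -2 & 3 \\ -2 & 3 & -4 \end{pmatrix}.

Expand along row 1:
  + 2 · |-2 3; 3 -4| = 2·(8 − 9) = -2
  − 4 · |4 3; -2 -4| = −4·(-16 − (-6)) = 40
  + 4 · |4 -2; -2 3| = 4·(12 − 4) = 32
Sum: (-2) + (40) + (32) = 70

70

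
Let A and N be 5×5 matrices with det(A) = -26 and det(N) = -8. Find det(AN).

det(AN) = det(A)·det(N) = (-26)·(-8) = 208

The determinant is 208.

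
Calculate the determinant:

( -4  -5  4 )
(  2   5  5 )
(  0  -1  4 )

-68

Expand along row 3:
  − (-1) · |-4 4; 2 5| = −(-1)·(-20 − 8) = -28
  + 4 · |-4 -5; 2 5| = 4·(-20 − (-10)) = -40
Sum: (-28) + (-40) = -68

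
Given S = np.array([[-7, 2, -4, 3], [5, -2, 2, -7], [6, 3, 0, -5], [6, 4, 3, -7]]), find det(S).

|S| = 696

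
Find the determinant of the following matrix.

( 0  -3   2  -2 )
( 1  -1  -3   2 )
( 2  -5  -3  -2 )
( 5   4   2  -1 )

225

Expand along row 1 (it has 1 zero):
  − (-3) · M_12   where M_12 = det([1 -3 2; 2 -3 -2; 5 2 -1]) = 69
  + (2) · M_13   where M_13 = det([1 -1 2; 2 -5 -2; 5 4 -1]) = 87
  − (-2) · M_14   where M_14 = det([1 -1 -3; 2 -5 -3; 5 4 2]) = -78
det = (-1)·(-3)·(69) + (+1)·(2)·(87) + (-1)·(-2)·(-78) = 225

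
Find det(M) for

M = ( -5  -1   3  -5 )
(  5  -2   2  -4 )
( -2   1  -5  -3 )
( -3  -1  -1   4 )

-746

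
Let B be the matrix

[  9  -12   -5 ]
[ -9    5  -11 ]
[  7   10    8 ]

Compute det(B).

Expand along row 1:
  + 9 · |5 -11; 10 8| = 9·(40 − (-110)) = 1350
  − (-12) · |-9 -11; 7 8| = −(-12)·(-72 − (-77)) = 60
  + (-5) · |-9 5; 7 10| = (-5)·(-90 − 35) = 625
Sum: (1350) + (60) + (625) = 2035

2035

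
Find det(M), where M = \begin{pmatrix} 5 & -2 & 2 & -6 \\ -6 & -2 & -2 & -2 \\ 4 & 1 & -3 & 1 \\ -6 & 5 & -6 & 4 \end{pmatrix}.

Expand along row 1:
  + (5) · M_11   where M_11 = det([-2 -2 -2; 1 -3 1; 5 -6 4]) = -8
  − (-2) · M_12   where M_12 = det([-6 -2 -2; 4 -3 1; -6 -6 4]) = 164
  + (2) · M_13   where M_13 = det([-6 -2 -2; 4 1 1; -6 5 4]) = -2
  − (-6) · M_14   where M_14 = det([-6 -2 -2; 4 1 -3; -6 5 -6]) = -190
det = (+1)·(5)·(-8) + (-1)·(-2)·(164) + (+1)·(2)·(-2) + (-1)·(-6)·(-190) = -856

det(M) = -856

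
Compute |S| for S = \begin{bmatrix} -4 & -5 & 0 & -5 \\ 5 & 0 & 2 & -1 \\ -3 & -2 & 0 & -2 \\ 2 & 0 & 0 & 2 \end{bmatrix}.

det(S) = 28

Expand along column 3 (it has 3 zeros):
  − (2) · M_23   where M_23 = det([-4 -5 -5; -3 -2 -2; 2 0 2]) = -14
det = (-1)·(2)·(-14) = 28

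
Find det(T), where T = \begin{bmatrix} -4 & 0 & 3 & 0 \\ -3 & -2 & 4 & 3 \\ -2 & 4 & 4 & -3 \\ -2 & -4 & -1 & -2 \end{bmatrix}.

The determinant is -240.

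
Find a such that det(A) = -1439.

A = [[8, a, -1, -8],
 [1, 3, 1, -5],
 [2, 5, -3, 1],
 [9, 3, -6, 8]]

Expanding along the row containing a, det(A) is linear in a: det(A) = (100)·a + (-939).
Set (100)·a + (-939) = -1439  ⇒  (100)·a = -500  ⇒  a = -5.

a = -5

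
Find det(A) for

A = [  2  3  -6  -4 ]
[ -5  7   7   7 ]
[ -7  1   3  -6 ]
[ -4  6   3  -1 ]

The determinant is 987.

Expand along row 1:
  + (2) · M_11   where M_11 = det([7 7 7; 1 3 -6; 6 3 -1]) = -245
  − (3) · M_12   where M_12 = det([-5 7 7; -7 3 -6; -4 3 -1]) = -19
  + (-6) · M_13   where M_13 = det([-5 7 7; -7 1 -6; -4 6 -1]) = -322
  − (-4) · M_14   where M_14 = det([-5 7 7; -7 1 3; -4 6 3]) = -128
det = (+1)·(2)·(-245) + (-1)·(3)·(-19) + (+1)·(-6)·(-322) + (-1)·(-4)·(-128) = 987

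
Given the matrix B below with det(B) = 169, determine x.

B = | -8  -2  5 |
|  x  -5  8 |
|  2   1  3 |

-3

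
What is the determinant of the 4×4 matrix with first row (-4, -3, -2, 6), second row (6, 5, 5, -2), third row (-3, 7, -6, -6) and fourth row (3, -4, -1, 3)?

Expand along row 1:
  + (-4) · M_11   where M_11 = det([5 5 -2; 7 -6 -6; -4 -1 3]) = -43
  − (-3) · M_12   where M_12 = det([6 5 -2; -3 -6 -6; 3 -1 3]) = -231
  + (-2) · M_13   where M_13 = det([6 5 -2; -3 7 -6; 3 -4 3]) = -45
  − (6) · M_14   where M_14 = det([6 5 5; -3 7 -6; 3 -4 -1]) = -336
det = (+1)·(-4)·(-43) + (-1)·(-3)·(-231) + (+1)·(-2)·(-45) + (-1)·(6)·(-336) = 1585

1585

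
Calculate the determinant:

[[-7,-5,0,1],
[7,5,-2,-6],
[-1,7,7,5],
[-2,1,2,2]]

-75

Expand along row 1 (it has 1 zero):
  + (-7) · M_11   where M_11 = det([5 -2 -6; 7 7 5; 1 2 2]) = -4
  − (-5) · M_12   where M_12 = det([7 -2 -6; -1 7 5; -2 2 2]) = -28
  − (1) · M_14   where M_14 = det([7 5 -2; -1 7 7; -2 1 2]) = -37
det = (+1)·(-7)·(-4) + (-1)·(-5)·(-28) + (-1)·(1)·(-37) = -75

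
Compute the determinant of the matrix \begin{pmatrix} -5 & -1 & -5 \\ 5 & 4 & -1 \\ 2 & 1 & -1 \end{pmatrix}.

27

Expand along column 1:
  + (-5) · |4 -1; 1 -1| = (-5)·(-4 − (-1)) = 15
  − 5 · |-1 -5; 1 -1| = −5·(1 − (-5)) = -30
  + 2 · |-1 -5; 4 -1| = 2·(1 − (-20)) = 42
Sum: (15) + (-30) + (42) = 27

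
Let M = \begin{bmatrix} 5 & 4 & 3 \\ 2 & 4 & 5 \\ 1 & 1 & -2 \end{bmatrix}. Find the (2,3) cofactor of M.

The cofactor is -1.

Delete row 2 and column 3; the remaining 2×2 submatrix is [5 4; 1 1].
Its determinant is 5·1 − 4·1 = 1.
The cofactor carries sign (−1)^(2+3) = −1, so C_{2,3} = −(1) = -1.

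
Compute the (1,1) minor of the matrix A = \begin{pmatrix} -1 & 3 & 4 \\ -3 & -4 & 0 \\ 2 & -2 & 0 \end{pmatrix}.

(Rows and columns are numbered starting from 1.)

The minor is 0.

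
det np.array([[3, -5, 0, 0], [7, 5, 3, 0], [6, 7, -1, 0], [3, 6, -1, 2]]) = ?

Expand along column 4 (it has 3 zeros):
  + (2) · M_44   where M_44 = det([3 -5 0; 7 5 3; 6 7 -1]) = -203
det = (+1)·(2)·(-203) = -406

The determinant is -406.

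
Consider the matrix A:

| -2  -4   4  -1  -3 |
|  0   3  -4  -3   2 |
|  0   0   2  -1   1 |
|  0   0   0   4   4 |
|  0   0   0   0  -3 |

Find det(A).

|A| = 144

A is upper triangular, so det(A) is the product of the diagonal entries:
det = (-2) · (3) · (2) · (4) · (-3) = 144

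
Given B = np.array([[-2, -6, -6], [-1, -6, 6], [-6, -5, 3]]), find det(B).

The determinant is 360.

Expand along column 1:
  + (-2) · |-6 6; -5 3| = (-2)·(-18 − (-30)) = -24
  − (-1) · |-6 -6; -5 3| = −(-1)·(-18 − 30) = -48
  + (-6) · |-6 -6; -6 6| = (-6)·(-36 − 36) = 432
Sum: (-24) + (-48) + (432) = 360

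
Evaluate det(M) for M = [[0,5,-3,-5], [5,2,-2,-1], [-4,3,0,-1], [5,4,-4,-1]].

Expand along row 1 (it has 1 zero):
  − (5) · M_12   where M_12 = det([5 -2 -1; -4 0 -1; 5 -4 -1]) = -18
  + (-3) · M_13   where M_13 = det([5 2 -1; -4 3 -1; 5 4 -1]) = 18
  − (-5) · M_14   where M_14 = det([5 2 -2; -4 3 0; 5 4 -4]) = -30
det = (-1)·(5)·(-18) + (+1)·(-3)·(18) + (-1)·(-5)·(-30) = -114

-114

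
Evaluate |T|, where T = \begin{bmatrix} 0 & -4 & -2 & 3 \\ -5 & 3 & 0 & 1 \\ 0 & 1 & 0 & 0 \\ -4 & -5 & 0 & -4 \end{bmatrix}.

-48

Expand along row 3 (it has 3 zeros):
  − (1) · M_32   where M_32 = det([0 -2 3; -5 0 1; -4 0 -4]) = 48
det = (-1)·(1)·(48) = -48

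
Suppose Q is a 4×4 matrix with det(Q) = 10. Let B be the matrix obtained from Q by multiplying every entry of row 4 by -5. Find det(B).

The determinant is -50.

Scaling one row by -5 multiplies the determinant by -5.
det(B) = (-5)·(10) = -50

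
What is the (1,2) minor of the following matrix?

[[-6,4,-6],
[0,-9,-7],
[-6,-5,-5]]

The minor is -42.

Delete row 1 and column 2; the remaining 2×2 submatrix is [0 -7; -6 -5].
Its determinant is 0·(-5) − (-7)·(-6) = -42.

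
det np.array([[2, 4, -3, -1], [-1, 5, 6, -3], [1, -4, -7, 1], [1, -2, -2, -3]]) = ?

Expand along row 1:
  + (2) · M_11   where M_11 = det([5 6 -3; -4 -7 1; -2 -2 -3]) = 49
  − (4) · M_12   where M_12 = det([-1 6 -3; 1 -7 1; 1 -2 -3]) = -14
  + (-3) · M_13   where M_13 = det([-1 5 -3; 1 -4 1; 1 -2 -3]) = 0
  − (-1) · M_14   where M_14 = det([-1 5 6; 1 -4 -7; 1 -2 -2]) = -7
det = (+1)·(2)·(49) + (-1)·(4)·(-14) + (+1)·(-3)·(0) + (-1)·(-1)·(-7) = 147

147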